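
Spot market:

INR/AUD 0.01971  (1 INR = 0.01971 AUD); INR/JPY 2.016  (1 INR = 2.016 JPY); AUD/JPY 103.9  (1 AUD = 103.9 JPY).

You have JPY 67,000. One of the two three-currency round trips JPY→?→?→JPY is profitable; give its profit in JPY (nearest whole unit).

Profitable loop is JPY → INR → AUD → JPY:
JPY 67,000 ÷ 2.016 = INR 33,234.13
INR 33,234.13 × 0.01971 = AUD 655.04
AUD 655.04 × 103.9 = JPY 68,059
Profit = JPY 68,059 − JPY 67,000

Profit: JPY 1,059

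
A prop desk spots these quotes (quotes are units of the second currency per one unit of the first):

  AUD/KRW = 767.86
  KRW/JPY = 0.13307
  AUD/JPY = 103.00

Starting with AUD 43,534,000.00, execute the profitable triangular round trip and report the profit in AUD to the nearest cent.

Profitable loop is AUD → JPY → KRW → AUD:
AUD 43,534,000.00 × 103.00 = JPY 4,484,002,000
JPY 4,484,002,000 ÷ 0.13307 = KRW 33,696,565,717
KRW 33,696,565,717 ÷ 767.86 = AUD 43,883,736.25
Profit = AUD 43,883,736.25 − AUD 43,534,000.00

Profit: AUD 349,736.25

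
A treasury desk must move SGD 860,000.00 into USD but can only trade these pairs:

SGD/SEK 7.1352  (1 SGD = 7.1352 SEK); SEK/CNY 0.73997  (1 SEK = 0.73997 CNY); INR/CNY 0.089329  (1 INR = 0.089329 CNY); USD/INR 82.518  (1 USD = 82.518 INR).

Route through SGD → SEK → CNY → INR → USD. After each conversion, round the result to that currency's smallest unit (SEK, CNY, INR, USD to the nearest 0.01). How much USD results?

USD 615,995.51

SGD 860,000.00 × 7.1352 = SEK 6,136,272.00
SEK 6,136,272.00 × 0.73997 = CNY 4,540,657.19
CNY 4,540,657.19 ÷ 0.089329 = INR 50,830,717.80
INR 50,830,717.80 ÷ 82.518 = USD 615,995.51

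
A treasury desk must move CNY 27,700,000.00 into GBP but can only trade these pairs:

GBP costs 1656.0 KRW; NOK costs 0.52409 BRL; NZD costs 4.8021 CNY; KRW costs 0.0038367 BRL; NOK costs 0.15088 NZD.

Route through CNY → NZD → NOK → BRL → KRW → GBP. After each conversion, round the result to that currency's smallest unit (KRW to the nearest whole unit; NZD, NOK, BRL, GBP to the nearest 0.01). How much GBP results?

CNY 27,700,000.00 ÷ 4.8021 = NZD 5,768,309.70
NZD 5,768,309.70 ÷ 0.15088 = NOK 38,231,108.83
NOK 38,231,108.83 × 0.52409 = BRL 20,036,541.83
BRL 20,036,541.83 ÷ 0.0038367 = KRW 5,222,337,381
KRW 5,222,337,381 ÷ 1656.0 = GBP 3,153,585.38

GBP 3,153,585.38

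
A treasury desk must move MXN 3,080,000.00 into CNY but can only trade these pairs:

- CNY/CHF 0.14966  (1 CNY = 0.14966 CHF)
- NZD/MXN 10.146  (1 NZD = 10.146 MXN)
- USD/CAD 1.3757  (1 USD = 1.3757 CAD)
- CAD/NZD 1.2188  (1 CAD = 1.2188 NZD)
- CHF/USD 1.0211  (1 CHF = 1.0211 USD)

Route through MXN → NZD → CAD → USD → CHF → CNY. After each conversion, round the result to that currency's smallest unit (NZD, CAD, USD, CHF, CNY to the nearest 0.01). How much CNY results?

MXN 3,080,000.00 ÷ 10.146 = NZD 303,567.91
NZD 303,567.91 ÷ 1.2188 = CAD 249,071.14
CAD 249,071.14 ÷ 1.3757 = USD 181,050.48
USD 181,050.48 ÷ 1.0211 = CHF 177,309.25
CHF 177,309.25 ÷ 0.14966 = CNY 1,184,747.09

CNY 1,184,747.09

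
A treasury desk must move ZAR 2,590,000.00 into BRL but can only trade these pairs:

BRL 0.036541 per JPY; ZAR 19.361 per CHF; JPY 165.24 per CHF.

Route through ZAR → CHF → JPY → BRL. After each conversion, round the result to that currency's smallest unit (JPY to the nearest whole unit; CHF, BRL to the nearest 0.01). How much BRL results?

ZAR 2,590,000.00 ÷ 19.361 = CHF 133,774.08
CHF 133,774.08 × 165.24 = JPY 22,104,829
JPY 22,104,829 × 0.036541 = BRL 807,732.56

BRL 807,732.56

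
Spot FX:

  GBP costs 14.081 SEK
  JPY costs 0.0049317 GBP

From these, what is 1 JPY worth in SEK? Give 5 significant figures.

JPY/SEK = 0.069443

1 JPY × 0.0049317 = 0.0049317 GBP
0.0049317 GBP × 14.081 = 0.0694433 SEK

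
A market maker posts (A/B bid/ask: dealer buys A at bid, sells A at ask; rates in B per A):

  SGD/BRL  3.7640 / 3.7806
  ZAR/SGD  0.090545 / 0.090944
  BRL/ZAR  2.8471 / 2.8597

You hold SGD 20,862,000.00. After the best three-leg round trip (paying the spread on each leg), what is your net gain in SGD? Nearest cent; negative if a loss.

Net profit: SGD 355,816.24

Best loop SGD → ZAR → BRL → SGD:
SGD 20,862,000.00 ÷ 0.090944 (buy ZAR at ask) = ZAR 229,393,912.74
ZAR 229,393,912.74 ÷ 2.8597 (buy BRL at ask) = BRL 80,216,076.07
BRL 80,216,076.07 ÷ 3.7806 (buy SGD at ask) = SGD 21,217,816.24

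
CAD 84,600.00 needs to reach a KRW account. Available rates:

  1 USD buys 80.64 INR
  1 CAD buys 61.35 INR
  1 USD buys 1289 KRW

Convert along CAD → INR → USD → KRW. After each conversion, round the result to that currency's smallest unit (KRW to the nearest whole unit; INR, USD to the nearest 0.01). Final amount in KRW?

CAD 84,600.00 × 61.35 = INR 5,190,210.00
INR 5,190,210.00 ÷ 80.64 = USD 64,362.72
USD 64,362.72 × 1289 = KRW 82,963,546

KRW 82,963,546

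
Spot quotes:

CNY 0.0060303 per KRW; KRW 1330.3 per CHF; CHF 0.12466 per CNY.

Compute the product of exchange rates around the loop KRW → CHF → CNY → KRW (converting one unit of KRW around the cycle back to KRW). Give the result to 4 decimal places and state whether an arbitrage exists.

1.0000 (no arbitrage)

Around KRW → CHF → CNY → KRW: 1 ÷ 1330.3 ÷ 0.12466 ÷ 0.0060303 = 0.999964
Product ≈ 1 (deviation 0.004%, within rounding noise).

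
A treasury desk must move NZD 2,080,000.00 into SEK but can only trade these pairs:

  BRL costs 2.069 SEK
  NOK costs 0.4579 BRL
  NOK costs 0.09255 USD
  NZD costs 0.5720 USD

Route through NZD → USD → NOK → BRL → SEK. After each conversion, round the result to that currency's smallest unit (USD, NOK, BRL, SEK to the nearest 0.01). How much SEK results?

SEK 12,179,068.55

NZD 2,080,000.00 × 0.5720 = USD 1,189,760.00
USD 1,189,760.00 ÷ 0.09255 = NOK 12,855,321.45
NOK 12,855,321.45 × 0.4579 = BRL 5,886,451.69
BRL 5,886,451.69 × 2.069 = SEK 12,179,068.55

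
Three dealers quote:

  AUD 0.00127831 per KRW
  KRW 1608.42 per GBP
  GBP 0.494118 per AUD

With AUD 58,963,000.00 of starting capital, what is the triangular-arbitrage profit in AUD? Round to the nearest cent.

Profitable loop is AUD → GBP → KRW → AUD:
AUD 58,963,000.00 × 0.494118 = GBP 29,134,679.63
GBP 29,134,679.63 × 1608.42 = KRW 46,860,801,417
KRW 46,860,801,417 × 0.00127831 = AUD 59,902,631.06
Profit = AUD 59,902,631.06 − AUD 58,963,000.00

Profit: AUD 939,631.06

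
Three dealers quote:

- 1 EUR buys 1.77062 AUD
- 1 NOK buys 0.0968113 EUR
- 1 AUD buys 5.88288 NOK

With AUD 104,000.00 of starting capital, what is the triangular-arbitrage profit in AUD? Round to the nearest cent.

Profit: AUD 875.67

Profitable loop is AUD → NOK → EUR → AUD:
AUD 104,000.00 × 5.88288 = NOK 611,819.52
NOK 611,819.52 × 0.0968113 = EUR 59,231.04
EUR 59,231.04 × 1.77062 = AUD 104,875.67
Profit = AUD 104,875.67 − AUD 104,000.00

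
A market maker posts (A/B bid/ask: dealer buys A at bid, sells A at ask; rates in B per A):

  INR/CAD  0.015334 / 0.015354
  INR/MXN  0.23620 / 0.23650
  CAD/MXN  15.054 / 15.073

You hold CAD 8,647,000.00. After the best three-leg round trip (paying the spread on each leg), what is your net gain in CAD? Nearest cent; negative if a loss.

Net profit: CAD 178,191.07

Best loop CAD → INR → MXN → CAD:
CAD 8,647,000.00 ÷ 0.015354 (buy INR at ask) = INR 563,175,719.68
INR 563,175,719.68 × 0.23620 (sell INR at bid) = MXN 133,022,104.99
MXN 133,022,104.99 ÷ 15.073 (buy CAD at ask) = CAD 8,825,191.07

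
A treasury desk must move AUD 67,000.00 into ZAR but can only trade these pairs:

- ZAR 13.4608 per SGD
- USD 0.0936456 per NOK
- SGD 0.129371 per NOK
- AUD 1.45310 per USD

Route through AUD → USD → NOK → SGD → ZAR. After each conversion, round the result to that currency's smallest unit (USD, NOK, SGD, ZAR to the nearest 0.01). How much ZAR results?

ZAR 857,432.10

AUD 67,000.00 ÷ 1.45310 = USD 46,108.32
USD 46,108.32 ÷ 0.0936456 = NOK 492,370.38
NOK 492,370.38 × 0.129371 = SGD 63,698.45
SGD 63,698.45 × 13.4608 = ZAR 857,432.10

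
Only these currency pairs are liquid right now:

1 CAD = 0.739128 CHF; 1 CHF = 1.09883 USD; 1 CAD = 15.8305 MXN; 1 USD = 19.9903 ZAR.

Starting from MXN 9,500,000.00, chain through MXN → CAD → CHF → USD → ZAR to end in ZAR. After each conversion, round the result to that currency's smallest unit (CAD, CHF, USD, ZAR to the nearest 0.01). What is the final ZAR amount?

ZAR 9,743,128.89

MXN 9,500,000.00 ÷ 15.8305 = CAD 600,107.39
CAD 600,107.39 × 0.739128 = CHF 443,556.17
CHF 443,556.17 × 1.09883 = USD 487,392.83
USD 487,392.83 × 19.9903 = ZAR 9,743,128.89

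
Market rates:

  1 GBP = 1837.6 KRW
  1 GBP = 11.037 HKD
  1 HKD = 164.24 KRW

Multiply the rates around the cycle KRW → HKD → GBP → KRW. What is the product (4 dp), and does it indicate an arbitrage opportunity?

1.0137 (arbitrage exists)

Around KRW → HKD → GBP → KRW: 1 ÷ 164.24 ÷ 11.037 × 1837.6 = 1.013727
Product > 1; profitable direction is KRW → HKD → GBP → KRW.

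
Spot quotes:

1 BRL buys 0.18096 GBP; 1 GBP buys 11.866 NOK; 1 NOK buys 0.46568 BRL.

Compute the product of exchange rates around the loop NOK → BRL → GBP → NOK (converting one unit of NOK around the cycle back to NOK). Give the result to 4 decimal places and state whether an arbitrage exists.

Around NOK → BRL → GBP → NOK: 1 × 0.46568 × 0.18096 × 11.866 = 0.999941
Product ≈ 1 (deviation 0.006%, within rounding noise).

0.9999 (no arbitrage)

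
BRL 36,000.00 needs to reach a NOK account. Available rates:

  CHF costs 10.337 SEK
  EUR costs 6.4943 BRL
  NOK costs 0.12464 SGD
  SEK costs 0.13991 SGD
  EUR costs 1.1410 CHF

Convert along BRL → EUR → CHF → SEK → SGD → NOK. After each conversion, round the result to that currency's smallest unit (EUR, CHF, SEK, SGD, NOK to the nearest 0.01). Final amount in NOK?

BRL 36,000.00 ÷ 6.4943 = EUR 5,543.32
EUR 5,543.32 × 1.1410 = CHF 6,324.93
CHF 6,324.93 × 10.337 = SEK 65,380.80
SEK 65,380.80 × 0.13991 = SGD 9,147.43
SGD 9,147.43 ÷ 0.12464 = NOK 73,390.81

NOK 73,390.81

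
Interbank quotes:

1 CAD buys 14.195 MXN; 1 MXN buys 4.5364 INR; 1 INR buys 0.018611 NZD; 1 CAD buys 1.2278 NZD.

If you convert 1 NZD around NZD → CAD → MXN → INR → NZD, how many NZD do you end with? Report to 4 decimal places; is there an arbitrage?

Around NZD → CAD → MXN → INR → NZD: 1 ÷ 1.2278 × 14.195 × 4.5364 × 0.018611 = 0.976088
Product < 1; profitable direction is NZD → INR → MXN → CAD → NZD.

0.9761 (arbitrage exists)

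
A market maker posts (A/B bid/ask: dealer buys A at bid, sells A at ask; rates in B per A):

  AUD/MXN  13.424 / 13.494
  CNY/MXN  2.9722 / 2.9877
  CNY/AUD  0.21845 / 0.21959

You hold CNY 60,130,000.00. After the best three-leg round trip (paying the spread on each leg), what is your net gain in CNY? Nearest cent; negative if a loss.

Best loop CNY → MXN → AUD → CNY:
CNY 60,130,000.00 × 2.9722 (sell CNY at bid) = MXN 178,718,386.00
MXN 178,718,386.00 ÷ 13.494 (buy AUD at ask) = AUD 13,244,285.31
AUD 13,244,285.31 ÷ 0.21959 (buy CNY at ask) = CNY 60,313,699.68

Net profit: CNY 183,699.68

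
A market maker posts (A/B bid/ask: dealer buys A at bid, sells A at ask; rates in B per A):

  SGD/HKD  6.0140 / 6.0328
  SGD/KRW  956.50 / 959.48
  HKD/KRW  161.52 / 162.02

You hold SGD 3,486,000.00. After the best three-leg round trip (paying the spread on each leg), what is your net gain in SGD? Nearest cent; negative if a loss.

Net profit: SGD 43,239.94

Best loop SGD → HKD → KRW → SGD:
SGD 3,486,000.00 × 6.0140 (sell SGD at bid) = HKD 20,964,804.00
HKD 20,964,804.00 × 161.52 (sell HKD at bid) = KRW 3,386,235,142
KRW 3,386,235,142 ÷ 959.48 (buy SGD at ask) = SGD 3,529,239.94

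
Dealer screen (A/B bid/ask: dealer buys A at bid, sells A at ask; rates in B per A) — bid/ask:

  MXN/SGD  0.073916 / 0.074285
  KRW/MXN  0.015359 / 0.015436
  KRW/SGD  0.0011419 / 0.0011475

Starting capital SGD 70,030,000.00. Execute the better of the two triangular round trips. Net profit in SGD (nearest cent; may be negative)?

Net result: SGD -290,905.89 (no profitable arbitrage after spreads)

Best loop SGD → MXN → KRW → SGD:
SGD 70,030,000.00 ÷ 0.074285 (buy MXN at ask) = MXN 942,720,603.08
MXN 942,720,603.08 ÷ 0.015436 (buy KRW at ask) = KRW 61,072,855,862
KRW 61,072,855,862 × 0.0011419 (sell KRW at bid) = SGD 69,739,094.11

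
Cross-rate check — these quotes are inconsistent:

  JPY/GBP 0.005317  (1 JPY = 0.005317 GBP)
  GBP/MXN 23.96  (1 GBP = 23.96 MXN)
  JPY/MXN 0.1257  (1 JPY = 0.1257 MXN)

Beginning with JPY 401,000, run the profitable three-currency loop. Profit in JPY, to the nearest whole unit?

Profit: JPY 5,408

Profitable loop is JPY → GBP → MXN → JPY:
JPY 401,000 × 0.005317 = GBP 2,132.12
GBP 2,132.12 × 23.96 = MXN 51,085.52
MXN 51,085.52 ÷ 0.1257 = JPY 406,408
Profit = JPY 406,408 − JPY 401,000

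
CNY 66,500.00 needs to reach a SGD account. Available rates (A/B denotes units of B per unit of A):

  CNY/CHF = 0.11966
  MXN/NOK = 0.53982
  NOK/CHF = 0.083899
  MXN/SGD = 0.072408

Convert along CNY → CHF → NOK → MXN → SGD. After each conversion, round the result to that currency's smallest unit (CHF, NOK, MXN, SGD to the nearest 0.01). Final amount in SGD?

CNY 66,500.00 × 0.11966 = CHF 7,957.39
CHF 7,957.39 ÷ 0.083899 = NOK 94,844.87
NOK 94,844.87 ÷ 0.53982 = MXN 175,697.21
MXN 175,697.21 × 0.072408 = SGD 12,721.88

SGD 12,721.88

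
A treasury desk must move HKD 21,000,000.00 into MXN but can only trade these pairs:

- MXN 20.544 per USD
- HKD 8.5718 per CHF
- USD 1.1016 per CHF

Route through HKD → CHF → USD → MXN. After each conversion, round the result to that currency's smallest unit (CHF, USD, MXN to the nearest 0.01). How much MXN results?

HKD 21,000,000.00 ÷ 8.5718 = CHF 2,449,893.84
CHF 2,449,893.84 × 1.1016 = USD 2,698,803.05
USD 2,698,803.05 × 20.544 = MXN 55,444,209.86

MXN 55,444,209.86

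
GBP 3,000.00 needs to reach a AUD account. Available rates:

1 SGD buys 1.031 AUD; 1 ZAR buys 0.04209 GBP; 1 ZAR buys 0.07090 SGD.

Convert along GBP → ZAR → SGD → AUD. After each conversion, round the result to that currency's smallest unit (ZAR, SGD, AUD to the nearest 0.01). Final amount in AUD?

GBP 3,000.00 ÷ 0.04209 = ZAR 71,275.84
ZAR 71,275.84 × 0.07090 = SGD 5,053.46
SGD 5,053.46 × 1.031 = AUD 5,210.12

AUD 5,210.12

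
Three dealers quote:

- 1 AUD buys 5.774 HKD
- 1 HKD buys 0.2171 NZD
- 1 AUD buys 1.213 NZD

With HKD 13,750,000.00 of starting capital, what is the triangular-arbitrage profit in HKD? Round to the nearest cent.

Profit: HKD 459,490.31

Profitable loop is HKD → NZD → AUD → HKD:
HKD 13,750,000.00 × 0.2171 = NZD 2,985,125.00
NZD 2,985,125.00 ÷ 1.213 = AUD 2,460,943.94
AUD 2,460,943.94 × 5.774 = HKD 14,209,490.31
Profit = HKD 14,209,490.31 − HKD 13,750,000.00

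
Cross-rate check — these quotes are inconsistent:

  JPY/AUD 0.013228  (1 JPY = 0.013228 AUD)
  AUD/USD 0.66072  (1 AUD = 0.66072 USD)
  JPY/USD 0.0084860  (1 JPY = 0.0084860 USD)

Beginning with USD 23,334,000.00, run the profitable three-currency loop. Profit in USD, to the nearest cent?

Profit: USD 698,436.61

Profitable loop is USD → JPY → AUD → USD:
USD 23,334,000.00 ÷ 0.0084860 = JPY 2,749,705,397
JPY 2,749,705,397 × 0.013228 = AUD 36,373,102.99
AUD 36,373,102.99 × 0.66072 = USD 24,032,436.61
Profit = USD 24,032,436.61 − USD 23,334,000.00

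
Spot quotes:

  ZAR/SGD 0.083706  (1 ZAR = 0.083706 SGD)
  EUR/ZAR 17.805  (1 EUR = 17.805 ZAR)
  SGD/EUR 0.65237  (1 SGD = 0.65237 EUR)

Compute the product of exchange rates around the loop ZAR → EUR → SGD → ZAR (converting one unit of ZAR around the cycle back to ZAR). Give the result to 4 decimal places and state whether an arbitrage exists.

1.0285 (arbitrage exists)

Around ZAR → EUR → SGD → ZAR: 1 ÷ 17.805 ÷ 0.65237 ÷ 0.083706 = 1.028507
Product > 1; profitable direction is ZAR → EUR → SGD → ZAR.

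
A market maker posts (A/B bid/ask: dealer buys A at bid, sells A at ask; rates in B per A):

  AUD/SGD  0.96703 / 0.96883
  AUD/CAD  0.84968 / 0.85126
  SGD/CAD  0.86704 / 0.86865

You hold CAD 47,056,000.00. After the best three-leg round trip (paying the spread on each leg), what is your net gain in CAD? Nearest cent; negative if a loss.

Best loop CAD → SGD → AUD → CAD:
CAD 47,056,000.00 ÷ 0.86865 (buy SGD at ask) = SGD 54,171,415.41
SGD 54,171,415.41 ÷ 0.96883 (buy AUD at ask) = AUD 55,914,262.99
AUD 55,914,262.99 × 0.84968 (sell AUD at bid) = CAD 47,509,230.98

Net profit: CAD 453,230.98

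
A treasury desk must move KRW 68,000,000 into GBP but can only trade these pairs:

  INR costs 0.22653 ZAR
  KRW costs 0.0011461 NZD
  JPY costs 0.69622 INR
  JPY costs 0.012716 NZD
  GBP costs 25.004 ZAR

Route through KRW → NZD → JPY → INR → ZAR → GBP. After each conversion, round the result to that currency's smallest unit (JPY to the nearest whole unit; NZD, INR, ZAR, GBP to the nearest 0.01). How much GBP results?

GBP 38,658.38

KRW 68,000,000 × 0.0011461 = NZD 77,934.80
NZD 77,934.80 ÷ 0.012716 = JPY 6,128,877
JPY 6,128,877 × 0.69622 = INR 4,267,046.74
INR 4,267,046.74 × 0.22653 = ZAR 966,614.10
ZAR 966,614.10 ÷ 25.004 = GBP 38,658.38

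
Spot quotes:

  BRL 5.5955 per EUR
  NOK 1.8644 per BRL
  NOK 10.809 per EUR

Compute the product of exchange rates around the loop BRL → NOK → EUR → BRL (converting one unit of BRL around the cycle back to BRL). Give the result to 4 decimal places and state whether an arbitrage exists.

Around BRL → NOK → EUR → BRL: 1 × 1.8644 ÷ 10.809 × 5.5955 = 0.965145
Product < 1; profitable direction is BRL → EUR → NOK → BRL.

0.9651 (arbitrage exists)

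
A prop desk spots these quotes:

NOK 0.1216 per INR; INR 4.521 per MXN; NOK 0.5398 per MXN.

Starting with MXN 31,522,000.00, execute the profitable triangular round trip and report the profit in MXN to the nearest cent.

Profitable loop is MXN → INR → NOK → MXN:
MXN 31,522,000.00 × 4.521 = INR 142,510,962.00
INR 142,510,962.00 × 0.1216 = NOK 17,329,332.98
NOK 17,329,332.98 ÷ 0.5398 = MXN 32,103,247.46
Profit = MXN 32,103,247.46 − MXN 31,522,000.00

Profit: MXN 581,247.46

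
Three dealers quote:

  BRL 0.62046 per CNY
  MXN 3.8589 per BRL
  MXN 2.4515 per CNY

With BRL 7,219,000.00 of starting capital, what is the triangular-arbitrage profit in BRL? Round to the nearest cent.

Profit: BRL 172,483.75

Profitable loop is BRL → CNY → MXN → BRL:
BRL 7,219,000.00 ÷ 0.62046 = CNY 11,634,916.03
CNY 11,634,916.03 × 2.4515 = MXN 28,522,996.65
MXN 28,522,996.65 ÷ 3.8589 = BRL 7,391,483.75
Profit = BRL 7,391,483.75 − BRL 7,219,000.00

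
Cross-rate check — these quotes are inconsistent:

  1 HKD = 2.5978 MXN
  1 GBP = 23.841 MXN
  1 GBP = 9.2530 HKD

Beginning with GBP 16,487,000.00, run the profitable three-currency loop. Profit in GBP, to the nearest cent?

Profit: GBP 135,848.43

Profitable loop is GBP → HKD → MXN → GBP:
GBP 16,487,000.00 × 9.2530 = HKD 152,554,211.00
HKD 152,554,211.00 × 2.5978 = MXN 396,305,329.34
MXN 396,305,329.34 ÷ 23.841 = GBP 16,622,848.43
Profit = GBP 16,622,848.43 − GBP 16,487,000.00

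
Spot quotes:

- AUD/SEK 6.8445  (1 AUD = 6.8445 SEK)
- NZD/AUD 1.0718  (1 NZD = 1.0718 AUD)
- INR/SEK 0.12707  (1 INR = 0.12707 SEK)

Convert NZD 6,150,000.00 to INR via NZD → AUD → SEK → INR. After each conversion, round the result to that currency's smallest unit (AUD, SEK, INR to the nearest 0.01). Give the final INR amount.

NZD 6,150,000.00 × 1.0718 = AUD 6,591,570.00
AUD 6,591,570.00 × 6.8445 = SEK 45,116,000.87
SEK 45,116,000.87 ÷ 0.12707 = INR 355,048,405.37

INR 355,048,405.37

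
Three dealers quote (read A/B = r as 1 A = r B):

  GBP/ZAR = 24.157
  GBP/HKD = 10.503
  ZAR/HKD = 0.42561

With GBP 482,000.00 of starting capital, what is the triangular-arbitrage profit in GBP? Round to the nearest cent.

Profitable loop is GBP → HKD → ZAR → GBP:
GBP 482,000.00 × 10.503 = HKD 5,062,446.00
HKD 5,062,446.00 ÷ 0.42561 = ZAR 11,894,565.45
ZAR 11,894,565.45 ÷ 24.157 = GBP 492,385.87
Profit = GBP 492,385.87 − GBP 482,000.00

Profit: GBP 10,385.87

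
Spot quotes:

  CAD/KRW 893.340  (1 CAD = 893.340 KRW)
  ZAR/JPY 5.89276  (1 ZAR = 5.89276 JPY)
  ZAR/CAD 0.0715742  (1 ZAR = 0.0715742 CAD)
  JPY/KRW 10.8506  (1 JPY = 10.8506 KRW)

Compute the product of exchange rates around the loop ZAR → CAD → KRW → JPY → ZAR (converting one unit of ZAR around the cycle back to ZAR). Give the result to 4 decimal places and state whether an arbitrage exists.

Around ZAR → CAD → KRW → JPY → ZAR: 1 × 0.0715742 × 893.340 ÷ 10.8506 ÷ 5.89276 = 1.000002
Product ≈ 1 (deviation 0.000%, within rounding noise).

1.0000 (no arbitrage)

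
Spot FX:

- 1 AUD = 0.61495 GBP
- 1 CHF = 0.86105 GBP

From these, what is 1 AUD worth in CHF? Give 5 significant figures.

AUD/CHF = 0.71419

1 AUD × 0.61495 = 0.61495 GBP
0.61495 GBP ÷ 0.86105 = 0.714186 CHF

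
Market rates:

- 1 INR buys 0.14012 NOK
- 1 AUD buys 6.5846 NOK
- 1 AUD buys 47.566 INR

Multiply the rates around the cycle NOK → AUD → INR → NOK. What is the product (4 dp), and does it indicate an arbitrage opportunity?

1.0122 (arbitrage exists)

Around NOK → AUD → INR → NOK: 1 ÷ 6.5846 × 47.566 × 0.14012 = 1.012202
Product > 1; profitable direction is NOK → AUD → INR → NOK.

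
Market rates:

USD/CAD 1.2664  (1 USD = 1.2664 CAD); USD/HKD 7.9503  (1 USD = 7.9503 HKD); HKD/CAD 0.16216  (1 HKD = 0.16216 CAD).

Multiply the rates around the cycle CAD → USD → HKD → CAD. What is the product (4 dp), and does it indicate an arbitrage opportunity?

1.0180 (arbitrage exists)

Around CAD → USD → HKD → CAD: 1 ÷ 1.2664 × 7.9503 × 0.16216 = 1.018020
Product > 1; profitable direction is CAD → USD → HKD → CAD.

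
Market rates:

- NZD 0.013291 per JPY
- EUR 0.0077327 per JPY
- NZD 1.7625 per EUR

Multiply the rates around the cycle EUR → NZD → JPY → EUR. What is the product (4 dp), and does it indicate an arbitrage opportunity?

Around EUR → NZD → JPY → EUR: 1 × 1.7625 ÷ 0.013291 × 0.0077327 = 1.025422
Product > 1; profitable direction is EUR → NZD → JPY → EUR.

1.0254 (arbitrage exists)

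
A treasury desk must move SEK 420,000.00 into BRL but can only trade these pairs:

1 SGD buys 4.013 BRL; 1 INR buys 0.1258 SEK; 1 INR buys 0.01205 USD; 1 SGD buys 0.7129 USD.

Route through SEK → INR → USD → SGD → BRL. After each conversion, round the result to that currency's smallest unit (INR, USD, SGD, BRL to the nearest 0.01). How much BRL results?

SEK 420,000.00 ÷ 0.1258 = INR 3,338,632.75
INR 3,338,632.75 × 0.01205 = USD 40,230.52
USD 40,230.52 ÷ 0.7129 = SGD 56,432.21
SGD 56,432.21 × 4.013 = BRL 226,462.46

BRL 226,462.46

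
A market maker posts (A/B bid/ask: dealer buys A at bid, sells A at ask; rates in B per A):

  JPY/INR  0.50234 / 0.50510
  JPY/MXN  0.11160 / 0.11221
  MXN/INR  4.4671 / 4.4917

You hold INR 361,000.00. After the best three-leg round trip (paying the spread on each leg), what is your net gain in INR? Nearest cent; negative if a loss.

Best loop INR → MXN → JPY → INR:
INR 361,000.00 ÷ 4.4917 (buy MXN at ask) = MXN 80,370.46
MXN 80,370.46 ÷ 0.11221 (buy JPY at ask) = JPY 716,250
JPY 716,250 × 0.50234 (sell JPY at bid) = INR 359,801.24

Net result: INR -1,198.76 (no profitable arbitrage after spreads)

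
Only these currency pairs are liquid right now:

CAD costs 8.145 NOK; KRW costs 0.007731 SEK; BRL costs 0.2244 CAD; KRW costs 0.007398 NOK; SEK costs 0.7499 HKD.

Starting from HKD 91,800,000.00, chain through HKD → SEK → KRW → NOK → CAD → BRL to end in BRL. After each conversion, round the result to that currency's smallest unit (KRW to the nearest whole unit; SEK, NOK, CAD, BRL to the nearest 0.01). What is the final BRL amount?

BRL 64,092,031.91

HKD 91,800,000.00 ÷ 0.7499 = SEK 122,416,322.18
SEK 122,416,322.18 ÷ 0.007731 = KRW 15,834,474,477
KRW 15,834,474,477 × 0.007398 = NOK 117,143,442.18
NOK 117,143,442.18 ÷ 8.145 = CAD 14,382,251.96
CAD 14,382,251.96 ÷ 0.2244 = BRL 64,092,031.91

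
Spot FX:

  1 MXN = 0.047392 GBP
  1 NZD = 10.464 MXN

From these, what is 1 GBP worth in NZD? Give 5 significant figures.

1 GBP ÷ 0.047392 = 21.1006 MXN
21.1006 MXN ÷ 10.464 = 2.0165 NZD

GBP/NZD = 2.0165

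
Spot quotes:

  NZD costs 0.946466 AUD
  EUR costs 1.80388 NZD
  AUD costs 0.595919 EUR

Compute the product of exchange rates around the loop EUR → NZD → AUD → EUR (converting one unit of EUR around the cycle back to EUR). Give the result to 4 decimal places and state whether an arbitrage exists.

1.0174 (arbitrage exists)

Around EUR → NZD → AUD → EUR: 1 × 1.80388 × 0.946466 × 0.595919 = 1.017419
Product > 1; profitable direction is EUR → NZD → AUD → EUR.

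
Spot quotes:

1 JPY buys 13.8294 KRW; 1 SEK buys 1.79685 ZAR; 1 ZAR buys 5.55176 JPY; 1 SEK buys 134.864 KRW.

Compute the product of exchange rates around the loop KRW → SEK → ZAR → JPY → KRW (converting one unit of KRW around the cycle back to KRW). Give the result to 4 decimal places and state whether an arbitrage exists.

Around KRW → SEK → ZAR → JPY → KRW: 1 ÷ 134.864 × 1.79685 × 5.55176 × 13.8294 = 1.022939
Product > 1; profitable direction is KRW → SEK → ZAR → JPY → KRW.

1.0229 (arbitrage exists)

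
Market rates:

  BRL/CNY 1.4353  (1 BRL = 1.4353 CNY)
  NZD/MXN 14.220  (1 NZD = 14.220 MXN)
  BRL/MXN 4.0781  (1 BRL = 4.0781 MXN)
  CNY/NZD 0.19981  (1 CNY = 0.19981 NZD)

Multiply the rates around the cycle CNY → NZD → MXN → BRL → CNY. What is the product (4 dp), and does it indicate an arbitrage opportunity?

Around CNY → NZD → MXN → BRL → CNY: 1 × 0.19981 × 14.220 ÷ 4.0781 × 1.4353 = 1.000004
Product ≈ 1 (deviation 0.000%, within rounding noise).

1.0000 (no arbitrage)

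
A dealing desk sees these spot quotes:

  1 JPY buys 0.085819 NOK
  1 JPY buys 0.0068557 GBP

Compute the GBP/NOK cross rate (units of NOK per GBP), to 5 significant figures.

GBP/NOK = 12.518

1 GBP ÷ 0.0068557 = 145.864 JPY
145.864 JPY × 0.085819 = 12.5179 NOK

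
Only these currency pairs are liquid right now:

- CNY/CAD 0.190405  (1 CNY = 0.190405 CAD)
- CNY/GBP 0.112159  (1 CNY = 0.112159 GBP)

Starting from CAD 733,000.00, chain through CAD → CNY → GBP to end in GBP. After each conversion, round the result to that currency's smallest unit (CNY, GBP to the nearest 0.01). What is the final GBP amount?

CAD 733,000.00 ÷ 0.190405 = CNY 3,849,688.82
CNY 3,849,688.82 × 0.112159 = GBP 431,777.25

GBP 431,777.25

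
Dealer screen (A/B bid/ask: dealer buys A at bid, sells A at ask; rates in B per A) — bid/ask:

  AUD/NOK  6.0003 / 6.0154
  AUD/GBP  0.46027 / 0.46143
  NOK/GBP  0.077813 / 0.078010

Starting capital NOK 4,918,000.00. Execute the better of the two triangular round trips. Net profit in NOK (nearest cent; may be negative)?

Best loop NOK → GBP → AUD → NOK:
NOK 4,918,000.00 × 0.077813 (sell NOK at bid) = GBP 382,684.33
GBP 382,684.33 ÷ 0.46143 (buy AUD at ask) = AUD 829,344.29
AUD 829,344.29 × 6.0003 (sell AUD at bid) = NOK 4,976,314.52

Net profit: NOK 58,314.52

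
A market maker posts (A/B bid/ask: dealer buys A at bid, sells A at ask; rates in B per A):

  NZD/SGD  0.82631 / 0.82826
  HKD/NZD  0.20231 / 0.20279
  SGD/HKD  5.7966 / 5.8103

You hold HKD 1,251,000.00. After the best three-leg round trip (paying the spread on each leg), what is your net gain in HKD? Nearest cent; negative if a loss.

Net profit: HKD 30,874.56

Best loop HKD → SGD → NZD → HKD:
HKD 1,251,000.00 ÷ 5.8103 (buy SGD at ask) = SGD 215,307.30
SGD 215,307.30 ÷ 0.82826 (buy NZD at ask) = NZD 259,951.34
NZD 259,951.34 ÷ 0.20279 (buy HKD at ask) = HKD 1,281,874.56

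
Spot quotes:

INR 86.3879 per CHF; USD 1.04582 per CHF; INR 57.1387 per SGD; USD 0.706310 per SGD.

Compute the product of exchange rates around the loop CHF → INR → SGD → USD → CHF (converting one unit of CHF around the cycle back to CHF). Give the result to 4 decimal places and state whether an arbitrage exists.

Around CHF → INR → SGD → USD → CHF: 1 × 86.3879 ÷ 57.1387 × 0.706310 ÷ 1.04582 = 1.021083
Product > 1; profitable direction is CHF → INR → SGD → USD → CHF.

1.0211 (arbitrage exists)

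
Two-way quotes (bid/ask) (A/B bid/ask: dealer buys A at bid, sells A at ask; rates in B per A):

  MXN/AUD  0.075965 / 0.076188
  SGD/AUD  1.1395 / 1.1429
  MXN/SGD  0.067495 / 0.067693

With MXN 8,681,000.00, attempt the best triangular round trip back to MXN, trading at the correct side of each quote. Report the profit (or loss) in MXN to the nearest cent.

Best loop MXN → SGD → AUD → MXN:
MXN 8,681,000.00 × 0.067495 (sell MXN at bid) = SGD 585,924.09
SGD 585,924.09 × 1.1395 (sell SGD at bid) = AUD 667,660.51
AUD 667,660.51 ÷ 0.076188 (buy MXN at ask) = MXN 8,763,328.95

Net profit: MXN 82,328.95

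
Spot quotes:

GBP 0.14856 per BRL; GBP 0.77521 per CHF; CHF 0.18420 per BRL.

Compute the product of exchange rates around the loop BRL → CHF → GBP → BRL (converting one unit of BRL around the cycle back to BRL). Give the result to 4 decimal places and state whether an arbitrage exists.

Around BRL → CHF → GBP → BRL: 1 × 0.18420 × 0.77521 ÷ 0.14856 = 0.961185
Product < 1; profitable direction is BRL → GBP → CHF → BRL.

0.9612 (arbitrage exists)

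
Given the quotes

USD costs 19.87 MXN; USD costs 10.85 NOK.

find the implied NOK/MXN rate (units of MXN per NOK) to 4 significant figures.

1 NOK ÷ 10.85 = 0.0921659 USD
0.0921659 USD × 19.87 = 1.83134 MXN

NOK/MXN = 1.831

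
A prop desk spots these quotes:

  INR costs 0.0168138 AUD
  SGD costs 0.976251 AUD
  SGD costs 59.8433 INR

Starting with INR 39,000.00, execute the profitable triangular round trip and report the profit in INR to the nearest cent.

Profit: INR 1,196.16

Profitable loop is INR → AUD → SGD → INR:
INR 39,000.00 × 0.0168138 = AUD 655.74
AUD 655.74 ÷ 0.976251 = SGD 671.69
SGD 671.69 × 59.8433 = INR 40,196.16
Profit = INR 40,196.16 − INR 39,000.00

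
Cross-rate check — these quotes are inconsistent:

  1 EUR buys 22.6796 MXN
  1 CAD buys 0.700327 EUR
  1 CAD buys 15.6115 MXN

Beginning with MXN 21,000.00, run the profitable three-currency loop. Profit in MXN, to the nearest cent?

Profitable loop is MXN → CAD → EUR → MXN:
MXN 21,000.00 ÷ 15.6115 = CAD 1,345.16
CAD 1,345.16 × 0.700327 = EUR 942.05
EUR 942.05 × 22.6796 = MXN 21,365.39
Profit = MXN 21,365.39 − MXN 21,000.00

Profit: MXN 365.39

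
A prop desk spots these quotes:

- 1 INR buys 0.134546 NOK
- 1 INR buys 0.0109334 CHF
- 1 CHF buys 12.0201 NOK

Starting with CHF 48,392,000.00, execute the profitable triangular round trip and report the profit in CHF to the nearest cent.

Profitable loop is CHF → INR → NOK → CHF:
CHF 48,392,000.00 ÷ 0.0109334 = INR 4,426,070,572.74
INR 4,426,070,572.74 × 0.134546 = NOK 595,510,091.28
NOK 595,510,091.28 ÷ 12.0201 = CHF 49,542,856.66
Profit = CHF 49,542,856.66 − CHF 48,392,000.00

Profit: CHF 1,150,856.66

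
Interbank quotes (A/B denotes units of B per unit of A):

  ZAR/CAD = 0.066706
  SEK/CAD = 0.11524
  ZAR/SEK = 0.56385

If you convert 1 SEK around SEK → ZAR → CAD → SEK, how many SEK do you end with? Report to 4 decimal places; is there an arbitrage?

Around SEK → ZAR → CAD → SEK: 1 ÷ 0.56385 × 0.066706 ÷ 0.11524 = 1.026592
Product > 1; profitable direction is SEK → ZAR → CAD → SEK.

1.0266 (arbitrage exists)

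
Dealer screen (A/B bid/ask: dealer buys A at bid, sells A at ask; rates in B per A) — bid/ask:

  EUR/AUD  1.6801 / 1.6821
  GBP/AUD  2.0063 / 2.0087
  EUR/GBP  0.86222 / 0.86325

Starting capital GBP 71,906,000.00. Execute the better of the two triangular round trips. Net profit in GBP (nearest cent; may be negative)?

Best loop GBP → AUD → EUR → GBP:
GBP 71,906,000.00 × 2.0063 (sell GBP at bid) = AUD 144,265,007.80
AUD 144,265,007.80 ÷ 1.6821 (buy EUR at ask) = EUR 85,764,822.42
EUR 85,764,822.42 × 0.86222 (sell EUR at bid) = GBP 73,948,145.19

Net profit: GBP 2,042,145.19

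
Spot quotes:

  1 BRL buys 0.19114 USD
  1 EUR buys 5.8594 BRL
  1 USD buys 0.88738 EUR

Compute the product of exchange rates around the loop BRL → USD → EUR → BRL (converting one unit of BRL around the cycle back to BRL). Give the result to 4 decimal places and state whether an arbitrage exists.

0.9938 (arbitrage exists)

Around BRL → USD → EUR → BRL: 1 × 0.19114 × 0.88738 × 5.8594 = 0.993835
Product < 1; profitable direction is BRL → EUR → USD → BRL.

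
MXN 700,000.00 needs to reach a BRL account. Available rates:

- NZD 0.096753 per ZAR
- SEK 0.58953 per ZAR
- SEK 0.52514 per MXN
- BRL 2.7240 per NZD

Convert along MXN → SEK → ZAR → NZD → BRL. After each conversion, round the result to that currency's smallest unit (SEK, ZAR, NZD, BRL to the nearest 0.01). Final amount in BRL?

BRL 164,338.29

MXN 700,000.00 × 0.52514 = SEK 367,598.00
SEK 367,598.00 ÷ 0.58953 = ZAR 623,544.18
ZAR 623,544.18 × 0.096753 = NZD 60,329.77
NZD 60,329.77 × 2.7240 = BRL 164,338.29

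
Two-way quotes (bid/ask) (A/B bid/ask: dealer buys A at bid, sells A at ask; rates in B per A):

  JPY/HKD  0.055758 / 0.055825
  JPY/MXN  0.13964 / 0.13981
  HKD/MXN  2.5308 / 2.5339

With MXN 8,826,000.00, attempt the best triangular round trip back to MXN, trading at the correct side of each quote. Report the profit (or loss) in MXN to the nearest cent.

Best loop MXN → JPY → HKD → MXN:
MXN 8,826,000.00 ÷ 0.13981 (buy JPY at ask) = JPY 63,128,532
JPY 63,128,532 × 0.055758 (sell JPY at bid) = HKD 3,519,920.66
HKD 3,519,920.66 × 2.5308 (sell HKD at bid) = MXN 8,908,215.22

Net profit: MXN 82,215.22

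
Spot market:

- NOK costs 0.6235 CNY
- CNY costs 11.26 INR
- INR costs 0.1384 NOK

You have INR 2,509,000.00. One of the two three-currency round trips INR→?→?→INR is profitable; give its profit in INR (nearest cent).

Profitable loop is INR → CNY → NOK → INR:
INR 2,509,000.00 ÷ 11.26 = CNY 222,824.16
CNY 222,824.16 ÷ 0.6235 = NOK 357,376.35
NOK 357,376.35 ÷ 0.1384 = INR 2,582,199.08
Profit = INR 2,582,199.08 − INR 2,509,000.00

Profit: INR 73,199.08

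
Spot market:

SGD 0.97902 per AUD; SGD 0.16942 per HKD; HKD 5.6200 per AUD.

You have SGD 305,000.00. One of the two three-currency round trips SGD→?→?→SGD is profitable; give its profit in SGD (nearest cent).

Profit: SGD 8,610.37

Profitable loop is SGD → HKD → AUD → SGD:
SGD 305,000.00 ÷ 0.16942 = HKD 1,800,259.71
HKD 1,800,259.71 ÷ 5.6200 = AUD 320,330.91
AUD 320,330.91 × 0.97902 = SGD 313,610.37
Profit = SGD 313,610.37 − SGD 305,000.00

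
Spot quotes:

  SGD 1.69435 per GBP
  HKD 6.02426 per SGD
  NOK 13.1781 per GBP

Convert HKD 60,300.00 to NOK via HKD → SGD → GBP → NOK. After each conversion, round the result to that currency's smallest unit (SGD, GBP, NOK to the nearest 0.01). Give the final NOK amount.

NOK 77,850.81

HKD 60,300.00 ÷ 6.02426 = SGD 10,009.53
SGD 10,009.53 ÷ 1.69435 = GBP 5,907.59
GBP 5,907.59 × 13.1781 = NOK 77,850.81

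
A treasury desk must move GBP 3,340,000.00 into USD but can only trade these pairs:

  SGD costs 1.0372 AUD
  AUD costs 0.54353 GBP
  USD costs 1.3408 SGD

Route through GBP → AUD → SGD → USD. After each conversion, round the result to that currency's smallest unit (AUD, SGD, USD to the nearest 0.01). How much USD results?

USD 4,418,719.54

GBP 3,340,000.00 ÷ 0.54353 = AUD 6,145,014.99
AUD 6,145,014.99 ÷ 1.0372 = SGD 5,924,619.16
SGD 5,924,619.16 ÷ 1.3408 = USD 4,418,719.54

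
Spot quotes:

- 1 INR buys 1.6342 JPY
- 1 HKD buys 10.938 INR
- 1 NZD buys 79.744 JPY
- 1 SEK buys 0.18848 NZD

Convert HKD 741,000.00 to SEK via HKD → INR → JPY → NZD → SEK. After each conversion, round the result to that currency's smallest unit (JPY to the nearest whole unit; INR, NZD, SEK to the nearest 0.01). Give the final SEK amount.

SEK 881,247.82

HKD 741,000.00 × 10.938 = INR 8,105,058.00
INR 8,105,058.00 × 1.6342 = JPY 13,245,286
JPY 13,245,286 ÷ 79.744 = NZD 166,097.59
NZD 166,097.59 ÷ 0.18848 = SEK 881,247.82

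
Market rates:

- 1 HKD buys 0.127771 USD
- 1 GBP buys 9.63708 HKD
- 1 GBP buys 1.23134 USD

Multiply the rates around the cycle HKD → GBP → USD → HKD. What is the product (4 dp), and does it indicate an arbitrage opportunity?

1.0000 (no arbitrage)

Around HKD → GBP → USD → HKD: 1 ÷ 9.63708 × 1.23134 ÷ 0.127771 = 1.000001
Product ≈ 1 (deviation 0.000%, within rounding noise).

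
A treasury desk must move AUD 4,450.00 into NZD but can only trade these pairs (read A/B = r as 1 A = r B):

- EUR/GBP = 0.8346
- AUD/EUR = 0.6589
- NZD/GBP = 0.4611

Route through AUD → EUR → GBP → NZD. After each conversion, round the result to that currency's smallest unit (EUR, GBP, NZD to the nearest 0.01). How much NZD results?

AUD 4,450.00 × 0.6589 = EUR 2,932.11
EUR 2,932.11 × 0.8346 = GBP 2,447.14
GBP 2,447.14 ÷ 0.4611 = NZD 5,307.18

NZD 5,307.18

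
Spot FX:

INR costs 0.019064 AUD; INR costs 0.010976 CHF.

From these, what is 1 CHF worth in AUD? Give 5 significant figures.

CHF/AUD = 1.7369

1 CHF ÷ 0.010976 = 91.1079 INR
91.1079 INR × 0.019064 = 1.73688 AUD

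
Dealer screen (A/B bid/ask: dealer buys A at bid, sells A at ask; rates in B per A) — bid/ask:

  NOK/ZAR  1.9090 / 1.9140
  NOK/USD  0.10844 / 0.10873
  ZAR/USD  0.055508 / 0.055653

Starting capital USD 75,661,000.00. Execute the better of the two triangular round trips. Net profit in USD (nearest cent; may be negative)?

Net profit: USD 1,363,887.44

Best loop USD → ZAR → NOK → USD:
USD 75,661,000.00 ÷ 0.055653 (buy ZAR at ask) = ZAR 1,359,513,413.47
ZAR 1,359,513,413.47 ÷ 1.9140 (buy NOK at ask) = NOK 710,299,589.07
NOK 710,299,589.07 × 0.10844 (sell NOK at bid) = USD 77,024,887.44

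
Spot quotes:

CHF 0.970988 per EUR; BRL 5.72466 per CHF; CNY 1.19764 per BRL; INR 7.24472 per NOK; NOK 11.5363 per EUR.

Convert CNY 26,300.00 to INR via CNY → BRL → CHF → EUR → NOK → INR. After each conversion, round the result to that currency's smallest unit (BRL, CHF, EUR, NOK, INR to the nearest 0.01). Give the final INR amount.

CNY 26,300.00 ÷ 1.19764 = BRL 21,959.85
BRL 21,959.85 ÷ 5.72466 = CHF 3,836.01
CHF 3,836.01 ÷ 0.970988 = EUR 3,950.63
EUR 3,950.63 × 11.5363 = NOK 45,575.65
NOK 45,575.65 × 7.24472 = INR 330,182.82

INR 330,182.82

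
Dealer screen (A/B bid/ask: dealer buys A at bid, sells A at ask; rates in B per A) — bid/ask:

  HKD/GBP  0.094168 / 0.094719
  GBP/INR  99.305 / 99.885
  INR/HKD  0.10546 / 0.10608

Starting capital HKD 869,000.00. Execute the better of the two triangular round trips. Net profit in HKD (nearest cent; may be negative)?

Best loop HKD → INR → GBP → HKD:
HKD 869,000.00 ÷ 0.10608 (buy INR at ask) = INR 8,191,930.62
INR 8,191,930.62 ÷ 99.885 (buy GBP at ask) = GBP 82,013.62
GBP 82,013.62 ÷ 0.094719 (buy HKD at ask) = HKD 865,862.41

Net result: HKD -3,137.59 (no profitable arbitrage after spreads)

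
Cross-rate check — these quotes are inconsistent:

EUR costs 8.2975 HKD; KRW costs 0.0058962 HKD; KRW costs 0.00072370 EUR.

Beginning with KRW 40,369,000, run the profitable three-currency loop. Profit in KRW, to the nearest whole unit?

Profitable loop is KRW → EUR → HKD → KRW:
KRW 40,369,000 × 0.00072370 = EUR 29,215.05
EUR 29,215.05 × 8.2975 = HKD 242,411.84
HKD 242,411.84 ÷ 0.0058962 = KRW 41,113,232
Profit = KRW 41,113,232 − KRW 40,369,000

Profit: KRW 744,232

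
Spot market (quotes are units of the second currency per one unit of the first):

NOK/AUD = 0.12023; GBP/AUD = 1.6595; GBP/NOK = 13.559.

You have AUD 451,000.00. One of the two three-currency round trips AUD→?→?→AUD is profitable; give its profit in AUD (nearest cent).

Profitable loop is AUD → NOK → GBP → AUD:
AUD 451,000.00 ÷ 0.12023 = NOK 3,751,143.64
NOK 3,751,143.64 ÷ 13.559 = GBP 276,653.41
GBP 276,653.41 × 1.6595 = AUD 459,106.34
Profit = AUD 459,106.34 − AUD 451,000.00

Profit: AUD 8,106.34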